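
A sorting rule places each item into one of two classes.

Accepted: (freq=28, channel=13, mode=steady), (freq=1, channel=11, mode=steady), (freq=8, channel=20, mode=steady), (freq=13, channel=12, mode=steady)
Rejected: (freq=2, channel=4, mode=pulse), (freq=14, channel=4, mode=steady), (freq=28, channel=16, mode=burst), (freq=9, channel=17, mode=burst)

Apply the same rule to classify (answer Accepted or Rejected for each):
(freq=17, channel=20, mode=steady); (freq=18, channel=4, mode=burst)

One predicate separates the groups cleanly: mode is steady AND channel ≥ 11.
(freq=17, channel=20, mode=steady): mode is steady, channel = 20 — meets the rule, so Accepted. (freq=18, channel=4, mode=burst): mode is burst, channel = 4 — does not pass, so Rejected.

Accepted, Rejected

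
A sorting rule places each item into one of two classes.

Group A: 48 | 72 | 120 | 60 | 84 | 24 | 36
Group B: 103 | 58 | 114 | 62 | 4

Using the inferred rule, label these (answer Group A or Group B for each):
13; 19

All 'Group A' examples share one property — multiple of 12 — and every 'Group B' example lacks it.

Group B, Group B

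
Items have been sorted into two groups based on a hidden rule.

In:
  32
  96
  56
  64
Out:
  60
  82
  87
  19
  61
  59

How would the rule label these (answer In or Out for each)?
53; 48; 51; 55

The classifier is using: multiple of 8.
Out: 53, since 53 = 8·6 + 5. In: 48, since 48 = 8·6. Out: 51, since 51 = 8·6 + 3. Out: 55, since 55 = 8·6 + 7.

Out, In, Out, Out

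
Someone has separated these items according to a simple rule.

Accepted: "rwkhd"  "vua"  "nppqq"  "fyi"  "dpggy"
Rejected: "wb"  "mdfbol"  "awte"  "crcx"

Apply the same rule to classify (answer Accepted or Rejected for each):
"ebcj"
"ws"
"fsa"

Looking at the examples, the only property every 'Accepted' case has and every 'Rejected' case lacks is: odd length.

Rejected, Rejected, Accepted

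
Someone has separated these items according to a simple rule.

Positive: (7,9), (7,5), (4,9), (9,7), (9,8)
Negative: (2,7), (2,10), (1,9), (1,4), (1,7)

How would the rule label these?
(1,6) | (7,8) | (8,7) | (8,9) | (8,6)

Negative, Positive, Positive, Positive, Positive

The rule appears to be: first ≥ 4.
(1,6): first 1, lacks this property → Negative. (7,8): first 7, meets the rule → Positive. (8,7): first 8, meets the rule → Positive. (8,9): first 8, meets the rule → Positive. (8,6): first 8, meets the rule → Positive.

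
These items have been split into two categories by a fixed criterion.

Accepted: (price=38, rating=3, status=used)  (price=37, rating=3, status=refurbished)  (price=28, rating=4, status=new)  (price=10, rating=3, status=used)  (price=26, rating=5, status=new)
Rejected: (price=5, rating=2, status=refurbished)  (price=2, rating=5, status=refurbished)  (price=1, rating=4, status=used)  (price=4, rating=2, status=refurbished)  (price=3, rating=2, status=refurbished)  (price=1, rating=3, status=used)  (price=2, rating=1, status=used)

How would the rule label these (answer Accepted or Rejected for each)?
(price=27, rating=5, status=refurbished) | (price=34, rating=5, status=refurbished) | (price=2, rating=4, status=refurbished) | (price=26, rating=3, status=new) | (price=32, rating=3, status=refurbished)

The distinguishing property — price ≥ 10 — holds for all the 'Accepted' cases and none of the 'Rejected' cases.
(price=27, rating=5, status=refurbished): price = 27 — passes, so Accepted. (price=34, rating=5, status=refurbished): price = 34 — passes, so Accepted. (price=2, rating=4, status=refurbished): price = 2 — does not fit, so Rejected. (price=26, rating=3, status=new): price = 26 — passes, so Accepted. (price=32, rating=3, status=refurbished): price = 32 — passes, so Accepted.

Accepted, Accepted, Rejected, Accepted, Accepted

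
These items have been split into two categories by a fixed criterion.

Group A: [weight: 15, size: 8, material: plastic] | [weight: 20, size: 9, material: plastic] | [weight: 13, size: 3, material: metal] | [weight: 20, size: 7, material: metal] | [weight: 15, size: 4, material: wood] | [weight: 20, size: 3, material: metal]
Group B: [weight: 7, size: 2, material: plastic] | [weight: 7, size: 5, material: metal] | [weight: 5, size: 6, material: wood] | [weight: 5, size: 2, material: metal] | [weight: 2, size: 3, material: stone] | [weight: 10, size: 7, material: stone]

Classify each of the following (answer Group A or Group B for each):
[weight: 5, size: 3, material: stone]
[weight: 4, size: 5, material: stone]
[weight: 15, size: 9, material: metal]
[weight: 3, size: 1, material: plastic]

Group B, Group B, Group A, Group B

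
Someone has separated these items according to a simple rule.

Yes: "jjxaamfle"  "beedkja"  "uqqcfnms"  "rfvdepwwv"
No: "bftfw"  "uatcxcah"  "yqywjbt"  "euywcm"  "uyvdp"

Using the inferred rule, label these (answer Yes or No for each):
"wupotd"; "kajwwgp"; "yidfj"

No, Yes, No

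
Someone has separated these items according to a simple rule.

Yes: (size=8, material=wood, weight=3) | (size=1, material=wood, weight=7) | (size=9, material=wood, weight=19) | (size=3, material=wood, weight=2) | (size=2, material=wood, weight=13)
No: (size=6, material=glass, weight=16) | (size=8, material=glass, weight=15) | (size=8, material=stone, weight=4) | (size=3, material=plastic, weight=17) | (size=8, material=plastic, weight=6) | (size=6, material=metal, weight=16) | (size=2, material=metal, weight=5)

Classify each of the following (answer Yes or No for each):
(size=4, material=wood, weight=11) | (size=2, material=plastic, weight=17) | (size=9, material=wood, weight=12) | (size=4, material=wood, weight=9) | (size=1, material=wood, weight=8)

Yes, No, Yes, Yes, Yes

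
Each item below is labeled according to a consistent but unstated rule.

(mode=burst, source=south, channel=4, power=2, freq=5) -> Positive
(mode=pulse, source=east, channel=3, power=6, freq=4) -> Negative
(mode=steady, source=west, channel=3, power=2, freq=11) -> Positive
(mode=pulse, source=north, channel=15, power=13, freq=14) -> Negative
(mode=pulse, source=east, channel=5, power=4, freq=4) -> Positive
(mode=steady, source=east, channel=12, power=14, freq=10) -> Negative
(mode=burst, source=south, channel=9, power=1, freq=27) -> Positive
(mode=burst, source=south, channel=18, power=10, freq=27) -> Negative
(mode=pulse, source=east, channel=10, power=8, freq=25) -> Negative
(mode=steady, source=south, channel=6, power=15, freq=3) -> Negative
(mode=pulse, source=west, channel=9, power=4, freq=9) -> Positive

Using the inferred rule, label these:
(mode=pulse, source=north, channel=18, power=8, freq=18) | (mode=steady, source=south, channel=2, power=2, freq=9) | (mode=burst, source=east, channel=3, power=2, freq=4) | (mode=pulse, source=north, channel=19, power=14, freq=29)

Negative, Positive, Positive, Negative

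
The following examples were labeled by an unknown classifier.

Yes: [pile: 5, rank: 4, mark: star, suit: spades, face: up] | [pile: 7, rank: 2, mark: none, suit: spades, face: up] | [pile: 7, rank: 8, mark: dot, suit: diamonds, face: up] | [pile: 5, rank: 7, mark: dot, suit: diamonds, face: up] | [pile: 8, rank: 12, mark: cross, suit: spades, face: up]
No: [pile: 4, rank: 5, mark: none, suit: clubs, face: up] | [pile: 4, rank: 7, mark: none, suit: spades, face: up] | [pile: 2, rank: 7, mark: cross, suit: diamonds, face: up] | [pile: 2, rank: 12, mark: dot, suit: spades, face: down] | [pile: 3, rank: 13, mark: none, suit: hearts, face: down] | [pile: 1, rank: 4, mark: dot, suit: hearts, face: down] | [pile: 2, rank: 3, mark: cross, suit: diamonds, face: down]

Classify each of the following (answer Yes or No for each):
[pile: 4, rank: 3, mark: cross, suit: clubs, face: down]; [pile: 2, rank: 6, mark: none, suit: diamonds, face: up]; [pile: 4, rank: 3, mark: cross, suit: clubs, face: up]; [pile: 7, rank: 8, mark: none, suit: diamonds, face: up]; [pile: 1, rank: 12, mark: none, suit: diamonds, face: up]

No, No, No, Yes, No

All 'Yes' examples share one property — pile ≥ 5 — and every 'No' example lacks it.
[pile: 4, rank: 3, mark: cross, suit: clubs, face: down]: pile = 4 — fails the rule, so No. [pile: 2, rank: 6, mark: none, suit: diamonds, face: up]: pile = 2 — fails the rule, so No. [pile: 4, rank: 3, mark: cross, suit: clubs, face: up]: pile = 4 — fails the rule, so No. [pile: 7, rank: 8, mark: none, suit: diamonds, face: up]: pile = 7 — qualifies, so Yes. [pile: 1, rank: 12, mark: none, suit: diamonds, face: up]: pile = 1 — fails the rule, so No.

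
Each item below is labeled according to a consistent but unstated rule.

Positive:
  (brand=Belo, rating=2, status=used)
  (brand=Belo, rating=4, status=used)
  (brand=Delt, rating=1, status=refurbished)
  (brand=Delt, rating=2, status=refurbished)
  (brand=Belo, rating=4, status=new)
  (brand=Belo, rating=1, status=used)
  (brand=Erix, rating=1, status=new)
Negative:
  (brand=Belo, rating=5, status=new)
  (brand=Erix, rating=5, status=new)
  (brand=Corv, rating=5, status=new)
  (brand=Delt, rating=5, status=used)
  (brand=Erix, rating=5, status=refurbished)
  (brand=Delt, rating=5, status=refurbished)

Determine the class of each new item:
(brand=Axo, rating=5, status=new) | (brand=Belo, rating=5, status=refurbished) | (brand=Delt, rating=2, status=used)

Negative, Negative, Positive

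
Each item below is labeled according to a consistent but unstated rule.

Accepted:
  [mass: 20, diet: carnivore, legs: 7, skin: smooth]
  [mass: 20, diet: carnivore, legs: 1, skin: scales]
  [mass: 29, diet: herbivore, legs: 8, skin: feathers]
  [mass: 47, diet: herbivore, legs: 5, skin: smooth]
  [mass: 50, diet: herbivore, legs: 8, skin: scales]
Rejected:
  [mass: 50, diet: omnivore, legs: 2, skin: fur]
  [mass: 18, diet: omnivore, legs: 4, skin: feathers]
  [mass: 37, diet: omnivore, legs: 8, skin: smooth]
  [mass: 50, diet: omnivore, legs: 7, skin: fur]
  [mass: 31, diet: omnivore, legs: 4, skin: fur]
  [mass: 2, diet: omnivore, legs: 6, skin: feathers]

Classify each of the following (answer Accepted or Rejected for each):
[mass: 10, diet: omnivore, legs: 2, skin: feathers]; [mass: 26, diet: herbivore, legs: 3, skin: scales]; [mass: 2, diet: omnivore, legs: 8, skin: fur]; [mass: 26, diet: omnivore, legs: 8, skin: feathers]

Checking candidate rules against both groups, what survives is: diet is not omnivore.

Rejected, Accepted, Rejected, Rejected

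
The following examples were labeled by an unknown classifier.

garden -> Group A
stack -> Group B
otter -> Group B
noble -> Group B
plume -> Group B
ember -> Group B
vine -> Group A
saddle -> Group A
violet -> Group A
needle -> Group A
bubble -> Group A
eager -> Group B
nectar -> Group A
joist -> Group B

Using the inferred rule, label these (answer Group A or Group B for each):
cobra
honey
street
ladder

Rule: even length. This holds for each 'Group A' example and fails for each 'Group B' one.
cobra — length 5, hence Group B.
honey — length 5, hence Group B.
street — length 6, hence Group A.
ladder — length 6, hence Group A.

Group B, Group B, Group A, Group A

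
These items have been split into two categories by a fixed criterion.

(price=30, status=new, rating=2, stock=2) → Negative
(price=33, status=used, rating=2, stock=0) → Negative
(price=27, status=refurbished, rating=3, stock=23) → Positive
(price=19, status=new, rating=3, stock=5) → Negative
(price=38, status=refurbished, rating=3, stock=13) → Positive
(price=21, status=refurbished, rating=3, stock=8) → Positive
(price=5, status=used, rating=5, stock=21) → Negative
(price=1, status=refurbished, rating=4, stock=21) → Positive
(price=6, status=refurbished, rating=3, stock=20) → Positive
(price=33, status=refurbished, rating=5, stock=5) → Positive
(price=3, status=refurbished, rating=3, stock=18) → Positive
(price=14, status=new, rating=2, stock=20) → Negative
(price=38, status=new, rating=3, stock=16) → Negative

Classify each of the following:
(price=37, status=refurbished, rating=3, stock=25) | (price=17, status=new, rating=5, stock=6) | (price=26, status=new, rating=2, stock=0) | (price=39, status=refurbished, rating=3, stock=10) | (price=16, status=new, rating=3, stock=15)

Positive, Negative, Negative, Positive, Negative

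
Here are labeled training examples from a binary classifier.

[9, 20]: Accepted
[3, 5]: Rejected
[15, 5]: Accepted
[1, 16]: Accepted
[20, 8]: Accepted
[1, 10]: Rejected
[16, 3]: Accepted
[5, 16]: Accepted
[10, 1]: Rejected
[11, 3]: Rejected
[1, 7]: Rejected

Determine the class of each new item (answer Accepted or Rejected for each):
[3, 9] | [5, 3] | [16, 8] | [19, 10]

'Accepted' ⟺ sum ≥ 17.
[3, 9]: Rejected (3+9 = 12). [5, 3]: Rejected (5+3 = 8). [16, 8]: Accepted (16+8 = 24). [19, 10]: Accepted (19+10 = 29).

Rejected, Rejected, Accepted, Accepted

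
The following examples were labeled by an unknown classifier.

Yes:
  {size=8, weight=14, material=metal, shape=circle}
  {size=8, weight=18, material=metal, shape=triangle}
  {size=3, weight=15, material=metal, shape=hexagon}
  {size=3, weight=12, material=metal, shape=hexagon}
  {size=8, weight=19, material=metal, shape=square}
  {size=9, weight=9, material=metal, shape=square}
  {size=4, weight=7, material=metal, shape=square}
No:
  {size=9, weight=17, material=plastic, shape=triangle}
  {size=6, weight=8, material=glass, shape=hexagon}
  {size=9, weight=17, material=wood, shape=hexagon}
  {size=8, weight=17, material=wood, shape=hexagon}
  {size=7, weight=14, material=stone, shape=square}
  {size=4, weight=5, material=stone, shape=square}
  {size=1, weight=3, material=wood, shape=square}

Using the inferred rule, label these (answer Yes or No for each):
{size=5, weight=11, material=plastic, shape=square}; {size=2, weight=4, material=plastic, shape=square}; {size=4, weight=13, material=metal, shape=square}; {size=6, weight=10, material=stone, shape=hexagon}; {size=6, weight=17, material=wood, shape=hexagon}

A rule that fits every label: material is metal — true of each 'Yes' example, false of each 'No' one.
{size=5, weight=11, material=plastic, shape=square} → material is plastic → No. {size=2, weight=4, material=plastic, shape=square} → material is plastic → No. {size=4, weight=13, material=metal, shape=square} → material is metal → Yes. {size=6, weight=10, material=stone, shape=hexagon} → material is stone → No. {size=6, weight=17, material=wood, shape=hexagon} → material is wood → No.

No, No, Yes, No, No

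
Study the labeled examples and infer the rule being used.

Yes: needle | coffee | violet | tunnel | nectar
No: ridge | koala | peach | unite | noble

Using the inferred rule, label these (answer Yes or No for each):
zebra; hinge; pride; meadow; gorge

'Yes' ⟺ even length.
zebra: No (length 5). hinge: No (length 5). pride: No (length 5). meadow: Yes (length 6). gorge: No (length 5).

No, No, No, Yes, No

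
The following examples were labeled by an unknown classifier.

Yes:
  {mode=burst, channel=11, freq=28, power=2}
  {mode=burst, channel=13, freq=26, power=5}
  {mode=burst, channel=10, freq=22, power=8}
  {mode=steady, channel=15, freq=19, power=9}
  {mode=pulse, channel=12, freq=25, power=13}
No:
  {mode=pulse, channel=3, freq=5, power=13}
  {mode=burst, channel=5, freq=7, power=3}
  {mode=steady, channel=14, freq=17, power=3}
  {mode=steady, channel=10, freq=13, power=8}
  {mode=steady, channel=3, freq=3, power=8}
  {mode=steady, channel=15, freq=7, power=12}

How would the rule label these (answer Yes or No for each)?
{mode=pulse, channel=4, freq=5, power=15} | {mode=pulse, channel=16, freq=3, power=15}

Every 'Yes' example satisfies: freq ≥ 19. None of the 'No' examples do.
{mode=pulse, channel=4, freq=5, power=15}: freq = 5 — doesn't qualify, so No.
{mode=pulse, channel=16, freq=3, power=15}: freq = 3 — doesn't qualify, so No.

No, No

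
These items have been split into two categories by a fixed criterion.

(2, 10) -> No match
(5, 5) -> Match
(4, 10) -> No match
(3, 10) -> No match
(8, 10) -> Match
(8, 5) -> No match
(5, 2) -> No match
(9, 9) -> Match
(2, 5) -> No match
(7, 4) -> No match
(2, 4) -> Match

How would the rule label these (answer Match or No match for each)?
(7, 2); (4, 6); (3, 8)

No match, Match, No match

A rule that fits every label: |first − second| ≤ 2 — true of each 'Match' example, false of each 'No match' one.
(7, 2) — |7−2| = 5, hence No match.
(4, 6) — |4−6| = 2, hence Match.
(3, 8) — |3−8| = 5, hence No match.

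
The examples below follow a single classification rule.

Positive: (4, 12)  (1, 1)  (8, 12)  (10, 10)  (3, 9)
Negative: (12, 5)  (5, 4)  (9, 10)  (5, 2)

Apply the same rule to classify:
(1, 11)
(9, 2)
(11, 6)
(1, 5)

Rule: sum is even. This holds for each 'Positive' example and fails for each 'Negative' one.
(1, 11): Positive (1+11 = 12).
(9, 2): Negative (9+2 = 11).
(11, 6): Negative (11+6 = 17).
(1, 5): Positive (1+5 = 6).

Positive, Negative, Negative, Positive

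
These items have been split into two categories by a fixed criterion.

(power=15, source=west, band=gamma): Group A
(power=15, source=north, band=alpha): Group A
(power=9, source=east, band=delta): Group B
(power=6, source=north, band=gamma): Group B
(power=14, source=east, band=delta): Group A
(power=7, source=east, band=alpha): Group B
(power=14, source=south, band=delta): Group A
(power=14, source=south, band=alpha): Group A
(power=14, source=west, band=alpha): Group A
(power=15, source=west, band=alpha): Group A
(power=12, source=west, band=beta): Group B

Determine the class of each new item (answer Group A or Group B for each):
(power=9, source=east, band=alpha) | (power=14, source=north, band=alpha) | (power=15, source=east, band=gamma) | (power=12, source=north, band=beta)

Group B, Group A, Group A, Group B

The pattern is that an item is 'Group A' exactly when: power ≥ 14.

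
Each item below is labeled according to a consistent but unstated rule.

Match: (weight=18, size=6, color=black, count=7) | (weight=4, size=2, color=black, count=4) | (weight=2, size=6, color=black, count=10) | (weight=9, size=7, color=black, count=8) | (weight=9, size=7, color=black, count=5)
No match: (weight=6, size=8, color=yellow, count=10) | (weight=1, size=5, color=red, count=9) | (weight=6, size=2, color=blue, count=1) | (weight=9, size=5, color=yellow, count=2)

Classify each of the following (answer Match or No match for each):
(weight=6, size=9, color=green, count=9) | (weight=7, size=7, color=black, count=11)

The rule appears to be: color is black.
(weight=6, size=9, color=green, count=9): No match (color is green). (weight=7, size=7, color=black, count=11): Match (color is black).

No match, Match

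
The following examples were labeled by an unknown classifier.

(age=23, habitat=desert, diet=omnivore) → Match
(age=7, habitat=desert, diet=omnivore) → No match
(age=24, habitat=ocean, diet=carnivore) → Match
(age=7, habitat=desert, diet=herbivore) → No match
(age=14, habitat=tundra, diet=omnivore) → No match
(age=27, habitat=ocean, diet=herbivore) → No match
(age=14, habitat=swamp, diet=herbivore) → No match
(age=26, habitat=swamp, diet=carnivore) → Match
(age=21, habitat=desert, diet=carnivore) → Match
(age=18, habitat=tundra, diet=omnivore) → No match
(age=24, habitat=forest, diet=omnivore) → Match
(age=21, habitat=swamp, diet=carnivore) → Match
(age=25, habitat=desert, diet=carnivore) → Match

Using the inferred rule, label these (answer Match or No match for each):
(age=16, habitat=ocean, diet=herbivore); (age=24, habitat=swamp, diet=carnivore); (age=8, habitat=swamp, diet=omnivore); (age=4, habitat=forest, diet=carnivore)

No match, Match, No match, No match

The distinguishing property — age ≥ 21 AND age ≤ 26 — holds for all the 'Match' cases and none of the 'No match' cases.
(age=16, habitat=ocean, diet=herbivore) → age = 16 → No match.
(age=24, habitat=swamp, diet=carnivore) → age = 24 → Match.
(age=8, habitat=swamp, diet=omnivore) → age = 8 → No match.
(age=4, habitat=forest, diet=carnivore) → age = 4 → No match.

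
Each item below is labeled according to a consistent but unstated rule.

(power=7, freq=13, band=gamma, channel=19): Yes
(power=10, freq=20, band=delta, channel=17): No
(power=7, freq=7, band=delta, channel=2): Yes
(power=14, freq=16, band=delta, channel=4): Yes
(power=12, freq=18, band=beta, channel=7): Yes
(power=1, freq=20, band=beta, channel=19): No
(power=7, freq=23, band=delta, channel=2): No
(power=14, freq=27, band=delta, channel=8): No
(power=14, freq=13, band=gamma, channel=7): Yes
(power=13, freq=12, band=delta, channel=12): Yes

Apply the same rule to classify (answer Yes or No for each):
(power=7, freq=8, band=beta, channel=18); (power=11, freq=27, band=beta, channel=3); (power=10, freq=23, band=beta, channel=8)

Yes, No, No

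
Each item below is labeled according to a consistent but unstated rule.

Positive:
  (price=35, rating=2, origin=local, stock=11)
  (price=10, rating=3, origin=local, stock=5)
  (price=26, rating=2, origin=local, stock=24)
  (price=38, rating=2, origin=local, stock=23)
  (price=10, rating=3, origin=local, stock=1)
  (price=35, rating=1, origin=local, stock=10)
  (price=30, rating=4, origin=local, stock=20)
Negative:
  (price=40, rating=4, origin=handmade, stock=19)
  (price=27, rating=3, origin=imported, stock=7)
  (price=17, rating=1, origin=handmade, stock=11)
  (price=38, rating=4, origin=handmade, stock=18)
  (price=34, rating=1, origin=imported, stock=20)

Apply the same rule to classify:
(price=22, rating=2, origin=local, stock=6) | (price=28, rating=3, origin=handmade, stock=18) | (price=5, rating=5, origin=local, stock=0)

Positive, Negative, Positive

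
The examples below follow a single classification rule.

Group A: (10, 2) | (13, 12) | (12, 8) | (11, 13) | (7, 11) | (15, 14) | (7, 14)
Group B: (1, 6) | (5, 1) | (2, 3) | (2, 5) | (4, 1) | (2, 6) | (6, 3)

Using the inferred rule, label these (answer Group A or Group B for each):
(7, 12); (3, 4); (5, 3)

Group A, Group B, Group B

Every 'Group A' example satisfies: sum ≥ 12. None of the 'Group B' examples do.
(7, 12): 7+12 = 19, matches → Group A.
(3, 4): 3+4 = 7, lacks this property → Group B.
(5, 3): 5+3 = 8, lacks this property → Group B.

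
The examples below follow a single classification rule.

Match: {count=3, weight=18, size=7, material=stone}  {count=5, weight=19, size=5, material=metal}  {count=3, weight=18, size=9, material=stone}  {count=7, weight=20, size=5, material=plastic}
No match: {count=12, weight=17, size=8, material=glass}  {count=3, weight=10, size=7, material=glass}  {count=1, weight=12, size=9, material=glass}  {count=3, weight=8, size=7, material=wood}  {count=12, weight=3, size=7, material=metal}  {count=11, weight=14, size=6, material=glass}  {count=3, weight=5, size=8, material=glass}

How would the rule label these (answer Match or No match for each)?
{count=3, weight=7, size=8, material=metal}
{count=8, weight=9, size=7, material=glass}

The distinguishing property — weight ≥ 18 — holds for all the 'Match' cases and none of the 'No match' cases.
{count=3, weight=7, size=8, material=metal} — weight = 7, hence No match.
{count=8, weight=9, size=7, material=glass} — weight = 9, hence No match.

No match, No match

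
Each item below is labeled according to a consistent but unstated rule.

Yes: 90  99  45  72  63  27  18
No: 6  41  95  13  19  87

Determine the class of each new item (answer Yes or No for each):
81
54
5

The distinguishing property — multiple of 9 — holds for all the 'Yes' cases and none of the 'No' cases.
81 — 81 = 9·9, hence Yes. 54 — 54 = 9·6, hence Yes. 5 — 5 = 9·0 + 5, hence No.

Yes, Yes, No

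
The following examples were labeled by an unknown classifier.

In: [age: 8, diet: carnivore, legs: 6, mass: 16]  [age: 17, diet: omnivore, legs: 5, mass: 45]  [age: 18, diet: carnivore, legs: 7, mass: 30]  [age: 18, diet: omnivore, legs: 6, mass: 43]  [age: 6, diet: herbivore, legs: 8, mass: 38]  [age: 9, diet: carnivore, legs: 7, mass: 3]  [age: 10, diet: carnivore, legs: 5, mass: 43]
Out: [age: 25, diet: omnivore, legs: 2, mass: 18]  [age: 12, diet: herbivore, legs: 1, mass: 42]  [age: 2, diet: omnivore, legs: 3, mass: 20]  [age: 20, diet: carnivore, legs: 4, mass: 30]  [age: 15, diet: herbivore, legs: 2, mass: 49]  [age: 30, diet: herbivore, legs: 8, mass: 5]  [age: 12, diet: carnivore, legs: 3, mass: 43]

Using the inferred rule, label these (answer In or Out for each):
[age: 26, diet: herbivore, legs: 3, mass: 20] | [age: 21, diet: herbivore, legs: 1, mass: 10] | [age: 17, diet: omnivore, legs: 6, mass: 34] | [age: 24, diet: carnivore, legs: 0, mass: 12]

Every 'In' example satisfies: legs ≥ 4 AND age ≤ 18. None of the 'Out' examples do.
[age: 26, diet: herbivore, legs: 3, mass: 20] — legs = 3, age = 26, hence Out. [age: 21, diet: herbivore, legs: 1, mass: 10] — legs = 1, age = 21, hence Out. [age: 17, diet: omnivore, legs: 6, mass: 34] — legs = 6, age = 17, hence In. [age: 24, diet: carnivore, legs: 0, mass: 12] — legs = 0, age = 24, hence Out.

Out, Out, In, Out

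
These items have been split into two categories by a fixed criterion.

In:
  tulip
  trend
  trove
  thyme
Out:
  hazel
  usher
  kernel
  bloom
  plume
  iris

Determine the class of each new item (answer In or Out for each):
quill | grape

The rule appears to be: contains 't'.

Out, Out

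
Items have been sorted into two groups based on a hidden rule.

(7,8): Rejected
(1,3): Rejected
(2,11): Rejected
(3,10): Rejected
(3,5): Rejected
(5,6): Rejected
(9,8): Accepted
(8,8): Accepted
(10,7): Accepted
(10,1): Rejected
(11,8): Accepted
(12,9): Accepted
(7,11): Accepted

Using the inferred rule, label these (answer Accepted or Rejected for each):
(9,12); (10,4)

The distinguishing property — sum ≥ 16 — holds for all the 'Accepted' cases and none of the 'Rejected' cases.

Accepted, Rejected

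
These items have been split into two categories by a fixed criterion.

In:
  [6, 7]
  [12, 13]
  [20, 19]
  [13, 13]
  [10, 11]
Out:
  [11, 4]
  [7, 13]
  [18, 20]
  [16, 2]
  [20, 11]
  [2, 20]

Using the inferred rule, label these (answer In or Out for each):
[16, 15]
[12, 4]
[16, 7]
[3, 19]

Rule: |first − second| ≤ 1. This holds for each 'In' example and fails for each 'Out' one.

In, Out, Out, Out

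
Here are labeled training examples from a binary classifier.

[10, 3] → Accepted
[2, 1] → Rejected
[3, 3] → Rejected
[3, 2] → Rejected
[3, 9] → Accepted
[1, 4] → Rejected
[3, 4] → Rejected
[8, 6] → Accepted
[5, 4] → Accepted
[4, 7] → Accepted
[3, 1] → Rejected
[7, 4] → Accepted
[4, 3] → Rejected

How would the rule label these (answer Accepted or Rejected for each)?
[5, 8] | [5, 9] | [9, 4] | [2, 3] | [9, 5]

One predicate separates the groups cleanly: sum ≥ 9.

Accepted, Accepted, Accepted, Rejected, Accepted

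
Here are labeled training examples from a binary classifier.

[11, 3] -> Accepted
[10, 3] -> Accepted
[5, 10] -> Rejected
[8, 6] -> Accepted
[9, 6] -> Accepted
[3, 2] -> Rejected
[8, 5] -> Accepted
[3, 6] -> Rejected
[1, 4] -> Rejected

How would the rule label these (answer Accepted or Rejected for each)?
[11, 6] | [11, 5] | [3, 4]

The common property of the 'Accepted' items is: first ≥ 6. No 'Rejected' item has it.
[11, 6] → first 11 → Accepted.
[11, 5] → first 11 → Accepted.
[3, 4] → first 3 → Rejected.

Accepted, Accepted, Rejected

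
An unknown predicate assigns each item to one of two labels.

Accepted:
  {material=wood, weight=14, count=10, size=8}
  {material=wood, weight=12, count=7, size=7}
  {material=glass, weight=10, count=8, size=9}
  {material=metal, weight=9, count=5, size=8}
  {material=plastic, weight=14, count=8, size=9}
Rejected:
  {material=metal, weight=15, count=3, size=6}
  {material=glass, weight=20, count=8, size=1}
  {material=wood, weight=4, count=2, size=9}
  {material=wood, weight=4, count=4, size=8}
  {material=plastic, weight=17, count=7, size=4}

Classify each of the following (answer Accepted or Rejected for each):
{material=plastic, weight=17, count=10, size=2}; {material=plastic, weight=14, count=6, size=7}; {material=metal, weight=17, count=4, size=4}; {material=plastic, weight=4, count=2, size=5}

Rejected, Accepted, Rejected, Rejected

The classifier is using: count ≥ 5 AND size ≥ 6.
Rejected: {material=plastic, weight=17, count=10, size=2}, since count = 10, size = 2.
Accepted: {material=plastic, weight=14, count=6, size=7}, since count = 6, size = 7.
Rejected: {material=metal, weight=17, count=4, size=4}, since count = 4, size = 4.
Rejected: {material=plastic, weight=4, count=2, size=5}, since count = 2, size = 5.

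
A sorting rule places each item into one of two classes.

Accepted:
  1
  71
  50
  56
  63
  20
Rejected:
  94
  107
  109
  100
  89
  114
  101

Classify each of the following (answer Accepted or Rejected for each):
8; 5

'Accepted' ⟺ at most 71.

Accepted, Accepted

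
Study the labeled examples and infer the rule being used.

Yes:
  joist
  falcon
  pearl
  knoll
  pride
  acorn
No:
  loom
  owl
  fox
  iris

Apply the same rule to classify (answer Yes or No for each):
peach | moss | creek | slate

Yes, No, Yes, Yes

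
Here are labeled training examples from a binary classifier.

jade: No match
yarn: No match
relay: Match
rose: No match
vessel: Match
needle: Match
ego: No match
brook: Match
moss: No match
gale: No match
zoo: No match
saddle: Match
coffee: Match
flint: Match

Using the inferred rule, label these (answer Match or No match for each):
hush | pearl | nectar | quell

No match, Match, Match, Match

Every 'Match' example satisfies: length ≥ 5. None of the 'No match' examples do.
hush — length 4, hence No match.
pearl — length 5, hence Match.
nectar — length 6, hence Match.
quell — length 5, hence Match.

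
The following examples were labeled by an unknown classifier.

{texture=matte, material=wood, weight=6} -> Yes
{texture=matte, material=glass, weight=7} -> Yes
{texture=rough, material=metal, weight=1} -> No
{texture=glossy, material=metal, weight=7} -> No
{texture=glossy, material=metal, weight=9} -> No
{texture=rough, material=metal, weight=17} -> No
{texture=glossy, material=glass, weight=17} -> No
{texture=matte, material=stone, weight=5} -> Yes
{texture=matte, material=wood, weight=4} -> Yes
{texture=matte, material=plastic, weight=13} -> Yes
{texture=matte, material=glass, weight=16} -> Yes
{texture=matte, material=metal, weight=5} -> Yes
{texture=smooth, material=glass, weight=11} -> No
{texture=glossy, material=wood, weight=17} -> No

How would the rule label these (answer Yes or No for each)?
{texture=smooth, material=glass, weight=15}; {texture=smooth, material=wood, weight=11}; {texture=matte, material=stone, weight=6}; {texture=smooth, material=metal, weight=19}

No, No, Yes, No

The pattern is that an item is 'Yes' exactly when: texture is matte.
{texture=smooth, material=glass, weight=15} → texture is smooth → No.
{texture=smooth, material=wood, weight=11} → texture is smooth → No.
{texture=matte, material=stone, weight=6} → texture is matte → Yes.
{texture=smooth, material=metal, weight=19} → texture is smooth → No.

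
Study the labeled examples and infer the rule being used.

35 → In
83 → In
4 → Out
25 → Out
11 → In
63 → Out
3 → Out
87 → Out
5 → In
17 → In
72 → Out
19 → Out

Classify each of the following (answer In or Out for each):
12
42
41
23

The distinguishing property — ≡ 2 (mod 3) — holds for all the 'In' cases and none of the 'Out' cases.
12: 12 mod 3 = 0, lacks this property → Out.
42: 42 mod 3 = 0, lacks this property → Out.
41: 41 mod 3 = 2, checks out → In.
23: 23 mod 3 = 2, checks out → In.

Out, Out, In, In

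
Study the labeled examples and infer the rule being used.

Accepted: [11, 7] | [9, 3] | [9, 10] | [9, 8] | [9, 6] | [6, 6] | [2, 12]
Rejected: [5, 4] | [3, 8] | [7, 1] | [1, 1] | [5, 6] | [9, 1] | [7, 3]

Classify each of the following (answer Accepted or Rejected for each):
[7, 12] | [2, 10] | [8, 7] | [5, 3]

Rule: sum ≥ 12. This holds for each 'Accepted' example and fails for each 'Rejected' one.
[7, 12] — 7+12 = 19, hence Accepted. [2, 10] — 2+10 = 12, hence Accepted. [8, 7] — 8+7 = 15, hence Accepted. [5, 3] — 5+3 = 8, hence Rejected.

Accepted, Accepted, Accepted, Rejected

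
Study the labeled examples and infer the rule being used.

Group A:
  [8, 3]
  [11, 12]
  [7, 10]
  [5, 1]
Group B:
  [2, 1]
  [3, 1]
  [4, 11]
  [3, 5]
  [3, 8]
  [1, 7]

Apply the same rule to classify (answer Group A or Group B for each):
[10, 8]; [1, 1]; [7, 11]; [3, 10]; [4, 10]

'Group A' ⟺ first ≥ 5.
Group A: [10, 8], since first 10. Group B: [1, 1], since first 1. Group A: [7, 11], since first 7. Group B: [3, 10], since first 3. Group B: [4, 10], since first 4.

Group A, Group B, Group A, Group B, Group B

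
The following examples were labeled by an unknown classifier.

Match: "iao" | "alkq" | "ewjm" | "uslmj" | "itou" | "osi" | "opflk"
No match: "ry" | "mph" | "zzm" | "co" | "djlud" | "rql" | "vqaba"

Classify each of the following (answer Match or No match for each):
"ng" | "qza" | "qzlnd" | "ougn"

No match, No match, No match, Match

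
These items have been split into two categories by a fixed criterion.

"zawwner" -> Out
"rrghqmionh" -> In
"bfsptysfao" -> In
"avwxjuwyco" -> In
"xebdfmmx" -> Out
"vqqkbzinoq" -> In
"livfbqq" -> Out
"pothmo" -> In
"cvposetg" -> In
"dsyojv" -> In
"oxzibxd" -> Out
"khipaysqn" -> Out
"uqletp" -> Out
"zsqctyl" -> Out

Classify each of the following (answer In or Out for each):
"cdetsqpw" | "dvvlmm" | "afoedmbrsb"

Out, Out, In

The pattern is that an item is 'In' exactly when: even length AND contains 'o'.
"cdetsqpw" — length 8, no 'o', hence Out. "dvvlmm" — length 6, no 'o', hence Out. "afoedmbrsb" — length 10, has 'o', hence In.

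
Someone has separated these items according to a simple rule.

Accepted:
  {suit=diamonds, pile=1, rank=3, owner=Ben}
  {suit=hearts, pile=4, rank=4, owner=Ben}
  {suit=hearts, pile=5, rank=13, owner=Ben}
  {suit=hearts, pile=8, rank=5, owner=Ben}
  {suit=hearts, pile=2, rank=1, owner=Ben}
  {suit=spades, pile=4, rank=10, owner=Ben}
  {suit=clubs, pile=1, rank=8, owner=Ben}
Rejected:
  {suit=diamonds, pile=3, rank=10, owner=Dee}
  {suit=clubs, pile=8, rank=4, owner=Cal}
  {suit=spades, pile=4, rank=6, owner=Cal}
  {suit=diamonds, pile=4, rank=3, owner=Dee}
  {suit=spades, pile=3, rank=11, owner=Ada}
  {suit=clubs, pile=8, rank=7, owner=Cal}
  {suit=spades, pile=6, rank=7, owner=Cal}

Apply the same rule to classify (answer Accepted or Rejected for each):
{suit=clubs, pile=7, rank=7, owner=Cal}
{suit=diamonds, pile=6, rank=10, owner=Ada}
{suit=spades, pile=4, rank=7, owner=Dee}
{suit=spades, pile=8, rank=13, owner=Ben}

'Accepted' ⟺ owner is Ben.
{suit=clubs, pile=7, rank=7, owner=Cal}: owner is Cal, fails the rule → Rejected. {suit=diamonds, pile=6, rank=10, owner=Ada}: owner is Ada, fails the rule → Rejected. {suit=spades, pile=4, rank=7, owner=Dee}: owner is Dee, fails the rule → Rejected. {suit=spades, pile=8, rank=13, owner=Ben}: owner is Ben, checks out → Accepted.

Rejected, Rejected, Rejected, Accepted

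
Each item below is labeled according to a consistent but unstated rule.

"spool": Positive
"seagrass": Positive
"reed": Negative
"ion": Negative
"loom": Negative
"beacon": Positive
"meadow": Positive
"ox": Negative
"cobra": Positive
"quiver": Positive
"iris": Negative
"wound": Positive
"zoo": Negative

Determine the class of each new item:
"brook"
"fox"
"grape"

Positive, Negative, Positive

The common property of the 'Positive' items is: length ≥ 5. No 'Negative' item has it.
"brook" — length 5, hence Positive. "fox" — length 3, hence Negative. "grape" — length 5, hence Positive.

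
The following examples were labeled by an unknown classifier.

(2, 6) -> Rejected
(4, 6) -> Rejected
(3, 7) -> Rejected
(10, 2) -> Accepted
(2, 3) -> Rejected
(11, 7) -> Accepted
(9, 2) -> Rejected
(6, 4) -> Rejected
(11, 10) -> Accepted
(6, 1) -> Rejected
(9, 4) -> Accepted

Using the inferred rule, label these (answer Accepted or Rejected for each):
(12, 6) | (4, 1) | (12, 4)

The distinguishing property — sum ≥ 12 — holds for all the 'Accepted' cases and none of the 'Rejected' cases.

Accepted, Rejected, Accepted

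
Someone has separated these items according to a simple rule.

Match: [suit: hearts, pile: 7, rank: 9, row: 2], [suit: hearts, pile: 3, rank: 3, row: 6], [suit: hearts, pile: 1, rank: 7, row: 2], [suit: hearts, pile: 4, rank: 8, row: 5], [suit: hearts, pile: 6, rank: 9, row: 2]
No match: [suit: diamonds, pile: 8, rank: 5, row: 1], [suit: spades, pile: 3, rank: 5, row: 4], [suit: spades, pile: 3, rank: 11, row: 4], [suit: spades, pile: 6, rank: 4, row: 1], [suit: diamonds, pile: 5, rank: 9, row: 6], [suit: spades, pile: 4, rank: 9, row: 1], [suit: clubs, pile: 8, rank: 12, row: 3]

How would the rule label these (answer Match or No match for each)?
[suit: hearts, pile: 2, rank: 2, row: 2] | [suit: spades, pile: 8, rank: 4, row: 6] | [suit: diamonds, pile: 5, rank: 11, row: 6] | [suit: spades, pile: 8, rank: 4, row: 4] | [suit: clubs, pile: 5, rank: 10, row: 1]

Match, No match, No match, No match, No match

The distinguishing property — suit is hearts — holds for all the 'Match' cases and none of the 'No match' cases.
[suit: hearts, pile: 2, rank: 2, row: 2] → suit is hearts → Match. [suit: spades, pile: 8, rank: 4, row: 6] → suit is spades → No match. [suit: diamonds, pile: 5, rank: 11, row: 6] → suit is diamonds → No match. [suit: spades, pile: 8, rank: 4, row: 4] → suit is spades → No match. [suit: clubs, pile: 5, rank: 10, row: 1] → suit is clubs → No match.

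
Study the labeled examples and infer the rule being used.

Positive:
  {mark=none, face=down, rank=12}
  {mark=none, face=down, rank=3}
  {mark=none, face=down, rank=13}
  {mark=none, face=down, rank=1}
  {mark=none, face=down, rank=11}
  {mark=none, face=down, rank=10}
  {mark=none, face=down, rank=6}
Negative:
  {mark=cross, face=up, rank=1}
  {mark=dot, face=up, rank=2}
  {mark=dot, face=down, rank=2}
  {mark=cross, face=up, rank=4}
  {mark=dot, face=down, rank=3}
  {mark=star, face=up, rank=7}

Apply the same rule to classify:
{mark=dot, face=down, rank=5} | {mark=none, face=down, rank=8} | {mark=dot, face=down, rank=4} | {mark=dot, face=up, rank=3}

Negative, Positive, Negative, Negative

Looking at the examples, the only property every 'Positive' case has and every 'Negative' case lacks is: mark is none.
{mark=dot, face=down, rank=5}: mark is dot — lacks this property, so Negative.
{mark=none, face=down, rank=8}: mark is none — matches, so Positive.
{mark=dot, face=down, rank=4}: mark is dot — lacks this property, so Negative.
{mark=dot, face=up, rank=3}: mark is dot — lacks this property, so Negative.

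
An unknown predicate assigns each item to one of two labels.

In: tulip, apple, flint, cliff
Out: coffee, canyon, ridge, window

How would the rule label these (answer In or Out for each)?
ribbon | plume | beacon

'In' ⟺ contains 'l'.
ribbon: no 'l' — does not fit, so Out.
plume: has 'l' — satisfies this, so In.
beacon: no 'l' — does not fit, so Out.

Out, In, Out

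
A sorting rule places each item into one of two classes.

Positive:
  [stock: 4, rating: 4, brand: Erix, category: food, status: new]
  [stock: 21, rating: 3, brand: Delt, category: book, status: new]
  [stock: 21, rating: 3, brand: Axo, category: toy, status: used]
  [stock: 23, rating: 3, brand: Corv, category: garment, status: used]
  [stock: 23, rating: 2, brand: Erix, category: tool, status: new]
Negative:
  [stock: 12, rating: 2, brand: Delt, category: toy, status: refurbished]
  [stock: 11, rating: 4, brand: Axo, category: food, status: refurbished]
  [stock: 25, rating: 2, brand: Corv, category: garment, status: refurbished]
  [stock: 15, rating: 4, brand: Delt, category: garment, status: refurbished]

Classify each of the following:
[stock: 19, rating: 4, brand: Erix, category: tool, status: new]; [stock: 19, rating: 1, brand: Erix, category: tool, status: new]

Every 'Positive' example satisfies: status is not refurbished. None of the 'Negative' examples do.
[stock: 19, rating: 4, brand: Erix, category: tool, status: new] — status is new, hence Positive. [stock: 19, rating: 1, brand: Erix, category: tool, status: new] — status is new, hence Positive.

Positive, Positive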